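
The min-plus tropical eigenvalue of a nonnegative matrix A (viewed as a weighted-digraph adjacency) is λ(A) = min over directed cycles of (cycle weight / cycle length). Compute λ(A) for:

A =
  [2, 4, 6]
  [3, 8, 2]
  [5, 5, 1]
λ(A) = 1

Enumerate directed cycles and compute their means (weight / length). Sample:
  cycle 0 → 0: weight = 2, length = 1, mean = 2/1 ≈ 2.000
  cycle 1 → 1: weight = 8, length = 1, mean = 8/1 ≈ 8.000
  cycle 2 → 2: weight = 1, length = 1, mean = 1/1 ≈ 1.000
  cycle 0 → 1 → 0: weight = 7, length = 2, mean = 7/2 ≈ 3.500
  cycle 0 → 2 → 0: weight = 11, length = 2, mean = 11/2 ≈ 5.500
  cycle 1 → 0 → 1: weight = 7, length = 2, mean = 7/2 ≈ 3.500
Minimum mean = 1.000, attained e.g. along the cycle 2 → 2 with weight 1 and length 1. So λ(A) = 1/1 = 1.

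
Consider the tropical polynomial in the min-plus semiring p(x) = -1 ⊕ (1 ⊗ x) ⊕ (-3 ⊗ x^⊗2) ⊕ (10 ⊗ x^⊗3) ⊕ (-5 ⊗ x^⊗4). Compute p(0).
p(0) = -5

A tropical monomial a ⊗ x^⊗i evaluates to a + i · x. Evaluating each term at x = 0:
  Term 0 contributes -1 + 0 · 0 = -1
  Term 1 contributes 1 + 1 · 0 = 1
  Term 2 contributes -3 + 2 · 0 = -3
  Term 3 contributes 10 + 3 · 0 = 10
  Term 4 contributes -5 + 4 · 0 = -5
p(0) = ⊕ of these = min[-1, 1, -3, 10, -5] = -5.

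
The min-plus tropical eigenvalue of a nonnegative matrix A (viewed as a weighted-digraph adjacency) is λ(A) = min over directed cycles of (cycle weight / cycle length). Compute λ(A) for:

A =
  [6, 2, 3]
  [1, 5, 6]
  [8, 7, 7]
λ(A) = 3/2

Enumerate directed cycles and compute their means (weight / length). Sample:
  cycle 0 → 0: weight = 6, length = 1, mean = 6/1 ≈ 6.000
  cycle 1 → 1: weight = 5, length = 1, mean = 5/1 ≈ 5.000
  cycle 2 → 2: weight = 7, length = 1, mean = 7/1 ≈ 7.000
  cycle 0 → 1 → 0: weight = 3, length = 2, mean = 3/2 ≈ 1.500
  cycle 0 → 2 → 0: weight = 11, length = 2, mean = 11/2 ≈ 5.500
  cycle 1 → 0 → 1: weight = 3, length = 2, mean = 3/2 ≈ 1.500
Minimum mean = 1.500, attained e.g. along the cycle 0 → 1 → 0 with weight 3 and length 2. So λ(A) = 3/2 = 3/2.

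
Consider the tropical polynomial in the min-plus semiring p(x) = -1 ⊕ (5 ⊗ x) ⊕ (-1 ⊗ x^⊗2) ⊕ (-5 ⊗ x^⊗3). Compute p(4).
p(4) = -1

A tropical monomial a ⊗ x^⊗i evaluates to a + i · x. Evaluating each term at x = 4:
  Term 0 contributes -1 + 0 · 4 = -1
  Term 1 contributes 5 + 1 · 4 = 9
  Term 2 contributes -1 + 2 · 4 = 7
  Term 3 contributes -5 + 3 · 4 = 7
p(4) = ⊕ of these = min[-1, 9, 7, 7] = -1.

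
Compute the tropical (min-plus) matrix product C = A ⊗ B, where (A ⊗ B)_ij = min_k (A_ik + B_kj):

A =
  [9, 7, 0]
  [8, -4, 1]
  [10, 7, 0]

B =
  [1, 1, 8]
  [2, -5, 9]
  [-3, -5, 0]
A ⊗ B =
  [-3, -5, 0]
  [-2, -9, 1]
  [-3, -5, 0]

Apply the min-plus product entry-by-entry:
  C[0][0] = min over k of (A[0][0] + B[0][0] = 9 + 1 = 10, A[0][1] + B[1][0] = 7 + 2 = 9, A[0][2] + B[2][0] = 0 + -3 = -3) = -3 (attained at k = 2)
  C[0][1] = min over k of (A[0][0] + B[0][1] = 9 + 1 = 10, A[0][1] + B[1][1] = 7 + -5 = 2, A[0][2] + B[2][1] = 0 + -5 = -5) = -5 (attained at k = 2)
  C[0][2] = min over k of (A[0][0] + B[0][2] = 9 + 8 = 17, A[0][1] + B[1][2] = 7 + 9 = 16, A[0][2] + B[2][2] = 0 + 0 = 0) = 0 (attained at k = 2)
  C[1][0] = min over k of (A[1][0] + B[0][0] = 8 + 1 = 9, A[1][1] + B[1][0] = -4 + 2 = -2, A[1][2] + B[2][0] = 1 + -3 = -2) = -2 (attained at k = 1)
  C[1][1] = min over k of (A[1][0] + B[0][1] = 8 + 1 = 9, A[1][1] + B[1][1] = -4 + -5 = -9, A[1][2] + B[2][1] = 1 + -5 = -4) = -9 (attained at k = 1)
  C[1][2] = min over k of (A[1][0] + B[0][2] = 8 + 8 = 16, A[1][1] + B[1][2] = -4 + 9 = 5, A[1][2] + B[2][2] = 1 + 0 = 1) = 1 (attained at k = 2)
  C[2][0] = min over k of (A[2][0] + B[0][0] = 10 + 1 = 11, A[2][1] + B[1][0] = 7 + 2 = 9, A[2][2] + B[2][0] = 0 + -3 = -3) = -3 (attained at k = 2)
  C[2][1] = min over k of (A[2][0] + B[0][1] = 10 + 1 = 11, A[2][1] + B[1][1] = 7 + -5 = 2, A[2][2] + B[2][1] = 0 + -5 = -5) = -5 (attained at k = 2)
  C[2][2] = min over k of (A[2][0] + B[0][2] = 10 + 8 = 18, A[2][1] + B[1][2] = 7 + 9 = 16, A[2][2] + B[2][2] = 0 + 0 = 0) = 0 (attained at k = 2)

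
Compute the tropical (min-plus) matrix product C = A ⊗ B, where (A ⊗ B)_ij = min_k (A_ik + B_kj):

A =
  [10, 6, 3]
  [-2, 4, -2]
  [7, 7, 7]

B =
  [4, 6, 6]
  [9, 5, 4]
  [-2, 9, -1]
A ⊗ B =
  [1, 11, 2]
  [-4, 4, -3]
  [5, 12, 6]

Apply the min-plus product entry-by-entry:
  C[0][0] = min over k of (A[0][0] + B[0][0] = 10 + 4 = 14, A[0][1] + B[1][0] = 6 + 9 = 15, A[0][2] + B[2][0] = 3 + -2 = 1) = 1 (attained at k = 2)
  C[0][1] = min over k of (A[0][0] + B[0][1] = 10 + 6 = 16, A[0][1] + B[1][1] = 6 + 5 = 11, A[0][2] + B[2][1] = 3 + 9 = 12) = 11 (attained at k = 1)
  C[0][2] = min over k of (A[0][0] + B[0][2] = 10 + 6 = 16, A[0][1] + B[1][2] = 6 + 4 = 10, A[0][2] + B[2][2] = 3 + -1 = 2) = 2 (attained at k = 2)
  C[1][0] = min over k of (A[1][0] + B[0][0] = -2 + 4 = 2, A[1][1] + B[1][0] = 4 + 9 = 13, A[1][2] + B[2][0] = -2 + -2 = -4) = -4 (attained at k = 2)
  C[1][1] = min over k of (A[1][0] + B[0][1] = -2 + 6 = 4, A[1][1] + B[1][1] = 4 + 5 = 9, A[1][2] + B[2][1] = -2 + 9 = 7) = 4 (attained at k = 0)
  C[1][2] = min over k of (A[1][0] + B[0][2] = -2 + 6 = 4, A[1][1] + B[1][2] = 4 + 4 = 8, A[1][2] + B[2][2] = -2 + -1 = -3) = -3 (attained at k = 2)
  C[2][0] = min over k of (A[2][0] + B[0][0] = 7 + 4 = 11, A[2][1] + B[1][0] = 7 + 9 = 16, A[2][2] + B[2][0] = 7 + -2 = 5) = 5 (attained at k = 2)
  C[2][1] = min over k of (A[2][0] + B[0][1] = 7 + 6 = 13, A[2][1] + B[1][1] = 7 + 5 = 12, A[2][2] + B[2][1] = 7 + 9 = 16) = 12 (attained at k = 1)
  C[2][2] = min over k of (A[2][0] + B[0][2] = 7 + 6 = 13, A[2][1] + B[1][2] = 7 + 4 = 11, A[2][2] + B[2][2] = 7 + -1 = 6) = 6 (attained at k = 2)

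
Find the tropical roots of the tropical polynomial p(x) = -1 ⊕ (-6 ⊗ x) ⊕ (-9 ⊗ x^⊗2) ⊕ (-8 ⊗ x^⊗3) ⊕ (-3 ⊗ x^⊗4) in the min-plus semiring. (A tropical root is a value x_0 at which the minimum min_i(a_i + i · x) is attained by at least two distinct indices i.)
Roots: {-5, -1, 3, 5}

Each tropical root is a break point of the lower envelope of the lines y = a_i + i · x (there are 5 lines, with slopes 0, 1, ..., 4). Only the lines that attain the minimum somewhere contribute to roots; other lines are dominated. Here the surviving (envelope) indices are i = 4, i = 3, i = 2, i = 1, i = 0.
Intersections between consecutive envelope lines give the roots: for adjacent envelope indices i < j the intersection is x = (a_i − a_j) / (j − i). Reading off the sorted break points: {-5, -1, 3, 5}.
Verification: at each break x_0, at least two indices attain the minimum of min_i(a_i + i · x_0).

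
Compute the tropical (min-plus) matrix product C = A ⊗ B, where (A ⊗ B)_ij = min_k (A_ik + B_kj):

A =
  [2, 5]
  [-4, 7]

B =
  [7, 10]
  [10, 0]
A ⊗ B =
  [9, 5]
  [3, 6]

Apply the min-plus product entry-by-entry:
  C[0][0] = min over k of (A[0][0] + B[0][0] = 2 + 7 = 9, A[0][1] + B[1][0] = 5 + 10 = 15) = 9 (attained at k = 0)
  C[0][1] = min over k of (A[0][0] + B[0][1] = 2 + 10 = 12, A[0][1] + B[1][1] = 5 + 0 = 5) = 5 (attained at k = 1)
  C[1][0] = min over k of (A[1][0] + B[0][0] = -4 + 7 = 3, A[1][1] + B[1][0] = 7 + 10 = 17) = 3 (attained at k = 0)
  C[1][1] = min over k of (A[1][0] + B[0][1] = -4 + 10 = 6, A[1][1] + B[1][1] = 7 + 0 = 7) = 6 (attained at k = 0)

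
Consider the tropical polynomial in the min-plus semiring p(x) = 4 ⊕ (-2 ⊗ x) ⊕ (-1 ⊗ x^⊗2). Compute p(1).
p(1) = -1

A tropical monomial a ⊗ x^⊗i evaluates to a + i · x. Evaluating each term at x = 1:
  Term 0 contributes 4 + 0 · 1 = 4
  Term 1 contributes -2 + 1 · 1 = -1
  Term 2 contributes -1 + 2 · 1 = 1
p(1) = ⊕ of these = min[4, -1, 1] = -1.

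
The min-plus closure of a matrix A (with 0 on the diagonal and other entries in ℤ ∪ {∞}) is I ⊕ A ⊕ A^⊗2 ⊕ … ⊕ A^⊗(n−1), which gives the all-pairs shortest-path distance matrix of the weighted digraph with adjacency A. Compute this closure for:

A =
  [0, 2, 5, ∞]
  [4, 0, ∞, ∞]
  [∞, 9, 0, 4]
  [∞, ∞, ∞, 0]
Closure =
  [0, 2, 5, 9]
  [4, 0, 9, 13]
  [13, 9, 0, 4]
  [∞, ∞, ∞, 0]

This is the Floyd-Warshall all-pairs shortest-path computation. For each intermediate vertex k = 0, 1, …, 3, update dist[i][j] ← min(dist[i][j], dist[i][k] + dist[k][j]). The final matrix gives, for each (i, j), the minimum total weight of any directed path from i to j (possibly empty when i = j).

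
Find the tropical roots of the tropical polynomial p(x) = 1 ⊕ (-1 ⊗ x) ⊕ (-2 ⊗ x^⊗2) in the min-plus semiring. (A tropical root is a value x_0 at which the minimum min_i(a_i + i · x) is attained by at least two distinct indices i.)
Roots: {1, 2}

Each tropical root is a break point of the lower envelope of the lines y = a_i + i · x (there are 3 lines, with slopes 0, 1, ..., 2). Only the lines that attain the minimum somewhere contribute to roots; other lines are dominated. Here the surviving (envelope) indices are i = 2, i = 1, i = 0.
Intersections between consecutive envelope lines give the roots: for adjacent envelope indices i < j the intersection is x = (a_i − a_j) / (j − i). Reading off the sorted break points: {1, 2}.
Verification: at each break x_0, at least two indices attain the minimum of min_i(a_i + i · x_0).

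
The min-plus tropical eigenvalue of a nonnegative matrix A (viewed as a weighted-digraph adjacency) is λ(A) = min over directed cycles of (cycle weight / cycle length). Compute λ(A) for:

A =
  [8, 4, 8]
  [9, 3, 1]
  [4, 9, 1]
λ(A) = 1

Enumerate directed cycles and compute their means (weight / length). Sample:
  cycle 0 → 0: weight = 8, length = 1, mean = 8/1 ≈ 8.000
  cycle 1 → 1: weight = 3, length = 1, mean = 3/1 ≈ 3.000
  cycle 2 → 2: weight = 1, length = 1, mean = 1/1 ≈ 1.000
  cycle 0 → 1 → 0: weight = 13, length = 2, mean = 13/2 ≈ 6.500
  cycle 0 → 2 → 0: weight = 12, length = 2, mean = 12/2 ≈ 6.000
  cycle 1 → 0 → 1: weight = 13, length = 2, mean = 13/2 ≈ 6.500
Minimum mean = 1.000, attained e.g. along the cycle 2 → 2 with weight 1 and length 1. So λ(A) = 1/1 = 1.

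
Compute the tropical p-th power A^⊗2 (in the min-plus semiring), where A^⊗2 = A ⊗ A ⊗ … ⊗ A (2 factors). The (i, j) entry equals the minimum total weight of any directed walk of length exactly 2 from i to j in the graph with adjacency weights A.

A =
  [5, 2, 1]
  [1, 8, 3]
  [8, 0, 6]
A^⊗2 =
  [3, 1, 5]
  [6, 3, 2]
  [1, 6, 3]

Each entry (A^⊗2)_ij equals the minimum over all length-2 walks i = v_0 → v_1 → … → v_2 = j of Σ_t A[v_t][v_{t+1}]. For example, for (i, j) = (0, 2) we minimise over 3 possible intermediate vertex sequences; the minimum is 5, attained along the walk 0 → 1 → 2.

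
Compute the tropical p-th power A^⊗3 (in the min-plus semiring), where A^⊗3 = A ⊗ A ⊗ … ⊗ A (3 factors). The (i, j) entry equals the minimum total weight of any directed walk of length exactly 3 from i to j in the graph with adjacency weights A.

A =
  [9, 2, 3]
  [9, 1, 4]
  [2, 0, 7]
A^⊗3 =
  [8, 4, 7]
  [7, 3, 6]
  [6, 2, 5]

Each entry (A^⊗3)_ij equals the minimum over all length-3 walks i = v_0 → v_1 → … → v_3 = j of Σ_t A[v_t][v_{t+1}]. For example, for (i, j) = (0, 2) we minimise over 9 possible intermediate vertex sequences; the minimum is 7, attained along the walk 0 → 1 → 1 → 2.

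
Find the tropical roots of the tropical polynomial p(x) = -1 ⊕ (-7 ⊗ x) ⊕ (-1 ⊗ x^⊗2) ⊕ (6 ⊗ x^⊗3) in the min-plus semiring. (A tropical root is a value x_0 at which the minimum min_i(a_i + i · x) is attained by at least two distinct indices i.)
Roots: {-7, -6, 6}

Each tropical root is a break point of the lower envelope of the lines y = a_i + i · x (there are 4 lines, with slopes 0, 1, ..., 3). Only the lines that attain the minimum somewhere contribute to roots; other lines are dominated. Here the surviving (envelope) indices are i = 3, i = 2, i = 1, i = 0.
Intersections between consecutive envelope lines give the roots: for adjacent envelope indices i < j the intersection is x = (a_i − a_j) / (j − i). Reading off the sorted break points: {-7, -6, 6}.
Verification: at each break x_0, at least two indices attain the minimum of min_i(a_i + i · x_0).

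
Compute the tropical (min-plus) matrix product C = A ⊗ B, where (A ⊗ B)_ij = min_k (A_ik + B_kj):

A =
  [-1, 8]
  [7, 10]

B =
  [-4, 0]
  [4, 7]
A ⊗ B =
  [-5, -1]
  [3, 7]

Apply the min-plus product entry-by-entry:
  C[0][0] = min over k of (A[0][0] + B[0][0] = -1 + -4 = -5, A[0][1] + B[1][0] = 8 + 4 = 12) = -5 (attained at k = 0)
  C[0][1] = min over k of (A[0][0] + B[0][1] = -1 + 0 = -1, A[0][1] + B[1][1] = 8 + 7 = 15) = -1 (attained at k = 0)
  C[1][0] = min over k of (A[1][0] + B[0][0] = 7 + -4 = 3, A[1][1] + B[1][0] = 10 + 4 = 14) = 3 (attained at k = 0)
  C[1][1] = min over k of (A[1][0] + B[0][1] = 7 + 0 = 7, A[1][1] + B[1][1] = 10 + 7 = 17) = 7 (attained at k = 0)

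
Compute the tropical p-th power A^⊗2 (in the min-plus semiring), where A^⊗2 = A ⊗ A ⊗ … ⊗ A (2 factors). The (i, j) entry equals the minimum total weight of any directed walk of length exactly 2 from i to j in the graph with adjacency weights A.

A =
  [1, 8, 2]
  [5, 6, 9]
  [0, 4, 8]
A^⊗2 =
  [2, 6, 3]
  [6, 12, 7]
  [1, 8, 2]

Each entry (A^⊗2)_ij equals the minimum over all length-2 walks i = v_0 → v_1 → … → v_2 = j of Σ_t A[v_t][v_{t+1}]. For example, for (i, j) = (0, 2) we minimise over 3 possible intermediate vertex sequences; the minimum is 3, attained along the walk 0 → 0 → 2.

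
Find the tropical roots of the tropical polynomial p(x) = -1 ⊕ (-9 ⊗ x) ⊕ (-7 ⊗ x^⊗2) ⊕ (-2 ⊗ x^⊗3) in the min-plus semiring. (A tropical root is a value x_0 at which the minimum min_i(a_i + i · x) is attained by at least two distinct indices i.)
Roots: {-5, -2, 8}

Each tropical root is a break point of the lower envelope of the lines y = a_i + i · x (there are 4 lines, with slopes 0, 1, ..., 3). Only the lines that attain the minimum somewhere contribute to roots; other lines are dominated. Here the surviving (envelope) indices are i = 3, i = 2, i = 1, i = 0.
Intersections between consecutive envelope lines give the roots: for adjacent envelope indices i < j the intersection is x = (a_i − a_j) / (j − i). Reading off the sorted break points: {-5, -2, 8}.
Verification: at each break x_0, at least two indices attain the minimum of min_i(a_i + i · x_0).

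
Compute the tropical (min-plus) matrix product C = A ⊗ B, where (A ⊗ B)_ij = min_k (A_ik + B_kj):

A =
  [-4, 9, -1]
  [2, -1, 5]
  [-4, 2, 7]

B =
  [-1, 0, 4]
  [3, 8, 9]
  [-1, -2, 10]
A ⊗ B =
  [-5, -4, 0]
  [1, 2, 6]
  [-5, -4, 0]

Apply the min-plus product entry-by-entry:
  C[0][0] = min over k of (A[0][0] + B[0][0] = -4 + -1 = -5, A[0][1] + B[1][0] = 9 + 3 = 12, A[0][2] + B[2][0] = -1 + -1 = -2) = -5 (attained at k = 0)
  C[0][1] = min over k of (A[0][0] + B[0][1] = -4 + 0 = -4, A[0][1] + B[1][1] = 9 + 8 = 17, A[0][2] + B[2][1] = -1 + -2 = -3) = -4 (attained at k = 0)
  C[0][2] = min over k of (A[0][0] + B[0][2] = -4 + 4 = 0, A[0][1] + B[1][2] = 9 + 9 = 18, A[0][2] + B[2][2] = -1 + 10 = 9) = 0 (attained at k = 0)
  C[1][0] = min over k of (A[1][0] + B[0][0] = 2 + -1 = 1, A[1][1] + B[1][0] = -1 + 3 = 2, A[1][2] + B[2][0] = 5 + -1 = 4) = 1 (attained at k = 0)
  C[1][1] = min over k of (A[1][0] + B[0][1] = 2 + 0 = 2, A[1][1] + B[1][1] = -1 + 8 = 7, A[1][2] + B[2][1] = 5 + -2 = 3) = 2 (attained at k = 0)
  C[1][2] = min over k of (A[1][0] + B[0][2] = 2 + 4 = 6, A[1][1] + B[1][2] = -1 + 9 = 8, A[1][2] + B[2][2] = 5 + 10 = 15) = 6 (attained at k = 0)
  C[2][0] = min over k of (A[2][0] + B[0][0] = -4 + -1 = -5, A[2][1] + B[1][0] = 2 + 3 = 5, A[2][2] + B[2][0] = 7 + -1 = 6) = -5 (attained at k = 0)
  C[2][1] = min over k of (A[2][0] + B[0][1] = -4 + 0 = -4, A[2][1] + B[1][1] = 2 + 8 = 10, A[2][2] + B[2][1] = 7 + -2 = 5) = -4 (attained at k = 0)
  C[2][2] = min over k of (A[2][0] + B[0][2] = -4 + 4 = 0, A[2][1] + B[1][2] = 2 + 9 = 11, A[2][2] + B[2][2] = 7 + 10 = 17) = 0 (attained at k = 0)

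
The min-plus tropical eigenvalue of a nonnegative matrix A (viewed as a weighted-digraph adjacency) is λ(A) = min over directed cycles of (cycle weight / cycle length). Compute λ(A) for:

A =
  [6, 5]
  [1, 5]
λ(A) = 3

Enumerate directed cycles and compute their means (weight / length). Sample:
  cycle 0 → 0: weight = 6, length = 1, mean = 6/1 ≈ 6.000
  cycle 1 → 1: weight = 5, length = 1, mean = 5/1 ≈ 5.000
  cycle 0 → 1 → 0: weight = 6, length = 2, mean = 6/2 ≈ 3.000
  cycle 1 → 0 → 1: weight = 6, length = 2, mean = 6/2 ≈ 3.000
Minimum mean = 3.000, attained e.g. along the cycle 0 → 1 → 0 with weight 6 and length 2. So λ(A) = 6/2 = 3.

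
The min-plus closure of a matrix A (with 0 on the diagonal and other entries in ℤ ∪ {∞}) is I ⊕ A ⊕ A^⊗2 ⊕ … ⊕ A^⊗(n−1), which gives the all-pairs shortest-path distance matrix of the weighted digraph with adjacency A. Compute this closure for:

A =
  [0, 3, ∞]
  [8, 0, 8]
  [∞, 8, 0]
Closure =
  [0, 3, 11]
  [8, 0, 8]
  [16, 8, 0]

This is the Floyd-Warshall all-pairs shortest-path computation. For each intermediate vertex k = 0, 1, …, 2, update dist[i][j] ← min(dist[i][j], dist[i][k] + dist[k][j]). The final matrix gives, for each (i, j), the minimum total weight of any directed path from i to j (possibly empty when i = j).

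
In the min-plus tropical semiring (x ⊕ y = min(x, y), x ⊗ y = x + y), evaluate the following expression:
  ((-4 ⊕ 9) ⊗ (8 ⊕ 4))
((-4 ⊕ 9) ⊗ (8 ⊕ 4)) = 0

Expand innermost to outermost. Recall ⊕ takes the minimum of its arguments and ⊗ takes their sum. Working out the expression ((-4 ⊕ 9) ⊗ (8 ⊕ 4)) gives 0.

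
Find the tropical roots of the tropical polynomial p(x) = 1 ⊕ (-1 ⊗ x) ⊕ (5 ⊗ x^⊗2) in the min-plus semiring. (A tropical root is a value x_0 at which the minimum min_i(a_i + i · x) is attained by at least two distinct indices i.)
Roots: {-6, 2}

Each tropical root is a break point of the lower envelope of the lines y = a_i + i · x (there are 3 lines, with slopes 0, 1, ..., 2). Only the lines that attain the minimum somewhere contribute to roots; other lines are dominated. Here the surviving (envelope) indices are i = 2, i = 1, i = 0.
Intersections between consecutive envelope lines give the roots: for adjacent envelope indices i < j the intersection is x = (a_i − a_j) / (j − i). Reading off the sorted break points: {-6, 2}.
Verification: at each break x_0, at least two indices attain the minimum of min_i(a_i + i · x_0).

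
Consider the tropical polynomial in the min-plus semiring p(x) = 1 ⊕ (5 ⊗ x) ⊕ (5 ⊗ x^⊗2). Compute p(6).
p(6) = 1

A tropical monomial a ⊗ x^⊗i evaluates to a + i · x. Evaluating each term at x = 6:
  Term 0 contributes 1 + 0 · 6 = 1
  Term 1 contributes 5 + 1 · 6 = 11
  Term 2 contributes 5 + 2 · 6 = 17
p(6) = ⊕ of these = min[1, 11, 17] = 1.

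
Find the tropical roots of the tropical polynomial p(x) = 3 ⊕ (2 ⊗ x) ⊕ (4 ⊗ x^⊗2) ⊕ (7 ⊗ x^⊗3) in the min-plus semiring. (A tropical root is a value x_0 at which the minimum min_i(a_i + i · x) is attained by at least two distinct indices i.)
Roots: {-3, -2, 1}

Each tropical root is a break point of the lower envelope of the lines y = a_i + i · x (there are 4 lines, with slopes 0, 1, ..., 3). Only the lines that attain the minimum somewhere contribute to roots; other lines are dominated. Here the surviving (envelope) indices are i = 3, i = 2, i = 1, i = 0.
Intersections between consecutive envelope lines give the roots: for adjacent envelope indices i < j the intersection is x = (a_i − a_j) / (j − i). Reading off the sorted break points: {-3, -2, 1}.
Verification: at each break x_0, at least two indices attain the minimum of min_i(a_i + i · x_0).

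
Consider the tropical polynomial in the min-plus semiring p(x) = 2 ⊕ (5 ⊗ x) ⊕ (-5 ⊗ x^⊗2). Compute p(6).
p(6) = 2

A tropical monomial a ⊗ x^⊗i evaluates to a + i · x. Evaluating each term at x = 6:
  Term 0 contributes 2 + 0 · 6 = 2
  Term 1 contributes 5 + 1 · 6 = 11
  Term 2 contributes -5 + 2 · 6 = 7
p(6) = ⊕ of these = min[2, 11, 7] = 2.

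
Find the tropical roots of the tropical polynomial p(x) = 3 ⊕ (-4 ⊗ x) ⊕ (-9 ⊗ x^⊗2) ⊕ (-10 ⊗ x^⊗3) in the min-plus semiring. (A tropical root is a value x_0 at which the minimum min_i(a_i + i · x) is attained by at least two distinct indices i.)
Roots: {1, 5, 7}

Each tropical root is a break point of the lower envelope of the lines y = a_i + i · x (there are 4 lines, with slopes 0, 1, ..., 3). Only the lines that attain the minimum somewhere contribute to roots; other lines are dominated. Here the surviving (envelope) indices are i = 3, i = 2, i = 1, i = 0.
Intersections between consecutive envelope lines give the roots: for adjacent envelope indices i < j the intersection is x = (a_i − a_j) / (j − i). Reading off the sorted break points: {1, 5, 7}.
Verification: at each break x_0, at least two indices attain the minimum of min_i(a_i + i · x_0).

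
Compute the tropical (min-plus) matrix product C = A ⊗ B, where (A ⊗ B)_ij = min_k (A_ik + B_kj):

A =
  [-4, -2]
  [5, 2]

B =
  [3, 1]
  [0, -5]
A ⊗ B =
  [-2, -7]
  [2, -3]

Apply the min-plus product entry-by-entry:
  C[0][0] = min over k of (A[0][0] + B[0][0] = -4 + 3 = -1, A[0][1] + B[1][0] = -2 + 0 = -2) = -2 (attained at k = 1)
  C[0][1] = min over k of (A[0][0] + B[0][1] = -4 + 1 = -3, A[0][1] + B[1][1] = -2 + -5 = -7) = -7 (attained at k = 1)
  C[1][0] = min over k of (A[1][0] + B[0][0] = 5 + 3 = 8, A[1][1] + B[1][0] = 2 + 0 = 2) = 2 (attained at k = 1)
  C[1][1] = min over k of (A[1][0] + B[0][1] = 5 + 1 = 6, A[1][1] + B[1][1] = 2 + -5 = -3) = -3 (attained at k = 1)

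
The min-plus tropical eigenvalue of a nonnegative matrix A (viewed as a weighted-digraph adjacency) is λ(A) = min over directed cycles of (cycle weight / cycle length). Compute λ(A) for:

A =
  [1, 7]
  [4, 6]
λ(A) = 1

Enumerate directed cycles and compute their means (weight / length). Sample:
  cycle 0 → 0: weight = 1, length = 1, mean = 1/1 ≈ 1.000
  cycle 1 → 1: weight = 6, length = 1, mean = 6/1 ≈ 6.000
  cycle 0 → 1 → 0: weight = 11, length = 2, mean = 11/2 ≈ 5.500
  cycle 1 → 0 → 1: weight = 11, length = 2, mean = 11/2 ≈ 5.500
Minimum mean = 1.000, attained e.g. along the cycle 0 → 0 with weight 1 and length 1. So λ(A) = 1/1 = 1.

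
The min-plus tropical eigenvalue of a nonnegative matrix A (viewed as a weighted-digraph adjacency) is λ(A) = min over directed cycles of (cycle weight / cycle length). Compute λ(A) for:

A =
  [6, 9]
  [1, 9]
λ(A) = 5

Enumerate directed cycles and compute their means (weight / length). Sample:
  cycle 0 → 0: weight = 6, length = 1, mean = 6/1 ≈ 6.000
  cycle 1 → 1: weight = 9, length = 1, mean = 9/1 ≈ 9.000
  cycle 0 → 1 → 0: weight = 10, length = 2, mean = 10/2 ≈ 5.000
  cycle 1 → 0 → 1: weight = 10, length = 2, mean = 10/2 ≈ 5.000
Minimum mean = 5.000, attained e.g. along the cycle 0 → 1 → 0 with weight 10 and length 2. So λ(A) = 10/2 = 5.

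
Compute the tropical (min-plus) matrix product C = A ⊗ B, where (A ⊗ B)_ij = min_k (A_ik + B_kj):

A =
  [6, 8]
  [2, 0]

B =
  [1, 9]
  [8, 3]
A ⊗ B =
  [7, 11]
  [3, 3]

Apply the min-plus product entry-by-entry:
  C[0][0] = min over k of (A[0][0] + B[0][0] = 6 + 1 = 7, A[0][1] + B[1][0] = 8 + 8 = 16) = 7 (attained at k = 0)
  C[0][1] = min over k of (A[0][0] + B[0][1] = 6 + 9 = 15, A[0][1] + B[1][1] = 8 + 3 = 11) = 11 (attained at k = 1)
  C[1][0] = min over k of (A[1][0] + B[0][0] = 2 + 1 = 3, A[1][1] + B[1][0] = 0 + 8 = 8) = 3 (attained at k = 0)
  C[1][1] = min over k of (A[1][0] + B[0][1] = 2 + 9 = 11, A[1][1] + B[1][1] = 0 + 3 = 3) = 3 (attained at k = 1)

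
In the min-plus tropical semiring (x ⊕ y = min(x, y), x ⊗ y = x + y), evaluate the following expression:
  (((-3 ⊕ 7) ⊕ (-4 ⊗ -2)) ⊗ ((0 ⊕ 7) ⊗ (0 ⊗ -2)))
(((-3 ⊕ 7) ⊕ (-4 ⊗ -2)) ⊗ ((0 ⊕ 7) ⊗ (0 ⊗ -2))) = -8

Expand innermost to outermost. Recall ⊕ takes the minimum of its arguments and ⊗ takes their sum. Working out the expression (((-3 ⊕ 7) ⊕ (-4 ⊗ -2)) ⊗ ((0 ⊕ 7) ⊗ (0 ⊗ -2))) gives -8.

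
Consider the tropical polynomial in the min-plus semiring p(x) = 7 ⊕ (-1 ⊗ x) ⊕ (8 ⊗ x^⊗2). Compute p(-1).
p(-1) = -2

A tropical monomial a ⊗ x^⊗i evaluates to a + i · x. Evaluating each term at x = -1:
  Term 0 contributes 7 + 0 · -1 = 7
  Term 1 contributes -1 + 1 · -1 = -2
  Term 2 contributes 8 + 2 · -1 = 6
p(-1) = ⊕ of these = min[7, -2, 6] = -2.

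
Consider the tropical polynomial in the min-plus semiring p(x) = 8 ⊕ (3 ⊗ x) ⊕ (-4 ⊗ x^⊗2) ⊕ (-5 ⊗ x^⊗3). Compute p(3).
p(3) = 2

A tropical monomial a ⊗ x^⊗i evaluates to a + i · x. Evaluating each term at x = 3:
  Term 0 contributes 8 + 0 · 3 = 8
  Term 1 contributes 3 + 1 · 3 = 6
  Term 2 contributes -4 + 2 · 3 = 2
  Term 3 contributes -5 + 3 · 3 = 4
p(3) = ⊕ of these = min[8, 6, 2, 4] = 2.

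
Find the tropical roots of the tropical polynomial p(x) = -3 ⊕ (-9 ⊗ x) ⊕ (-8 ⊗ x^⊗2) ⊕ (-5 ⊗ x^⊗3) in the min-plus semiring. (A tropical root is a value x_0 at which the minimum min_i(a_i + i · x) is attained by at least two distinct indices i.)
Roots: {-3, -1, 6}

Each tropical root is a break point of the lower envelope of the lines y = a_i + i · x (there are 4 lines, with slopes 0, 1, ..., 3). Only the lines that attain the minimum somewhere contribute to roots; other lines are dominated. Here the surviving (envelope) indices are i = 3, i = 2, i = 1, i = 0.
Intersections between consecutive envelope lines give the roots: for adjacent envelope indices i < j the intersection is x = (a_i − a_j) / (j − i). Reading off the sorted break points: {-3, -1, 6}.
Verification: at each break x_0, at least two indices attain the minimum of min_i(a_i + i · x_0).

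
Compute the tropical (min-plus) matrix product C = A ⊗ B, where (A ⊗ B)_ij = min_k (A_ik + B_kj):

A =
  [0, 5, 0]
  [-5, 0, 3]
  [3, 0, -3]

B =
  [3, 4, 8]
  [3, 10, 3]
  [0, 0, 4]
A ⊗ B =
  [0, 0, 4]
  [-2, -1, 3]
  [-3, -3, 1]

Apply the min-plus product entry-by-entry:
  C[0][0] = min over k of (A[0][0] + B[0][0] = 0 + 3 = 3, A[0][1] + B[1][0] = 5 + 3 = 8, A[0][2] + B[2][0] = 0 + 0 = 0) = 0 (attained at k = 2)
  C[0][1] = min over k of (A[0][0] + B[0][1] = 0 + 4 = 4, A[0][1] + B[1][1] = 5 + 10 = 15, A[0][2] + B[2][1] = 0 + 0 = 0) = 0 (attained at k = 2)
  C[0][2] = min over k of (A[0][0] + B[0][2] = 0 + 8 = 8, A[0][1] + B[1][2] = 5 + 3 = 8, A[0][2] + B[2][2] = 0 + 4 = 4) = 4 (attained at k = 2)
  C[1][0] = min over k of (A[1][0] + B[0][0] = -5 + 3 = -2, A[1][1] + B[1][0] = 0 + 3 = 3, A[1][2] + B[2][0] = 3 + 0 = 3) = -2 (attained at k = 0)
  C[1][1] = min over k of (A[1][0] + B[0][1] = -5 + 4 = -1, A[1][1] + B[1][1] = 0 + 10 = 10, A[1][2] + B[2][1] = 3 + 0 = 3) = -1 (attained at k = 0)
  C[1][2] = min over k of (A[1][0] + B[0][2] = -5 + 8 = 3, A[1][1] + B[1][2] = 0 + 3 = 3, A[1][2] + B[2][2] = 3 + 4 = 7) = 3 (attained at k = 0)
  C[2][0] = min over k of (A[2][0] + B[0][0] = 3 + 3 = 6, A[2][1] + B[1][0] = 0 + 3 = 3, A[2][2] + B[2][0] = -3 + 0 = -3) = -3 (attained at k = 2)
  C[2][1] = min over k of (A[2][0] + B[0][1] = 3 + 4 = 7, A[2][1] + B[1][1] = 0 + 10 = 10, A[2][2] + B[2][1] = -3 + 0 = -3) = -3 (attained at k = 2)
  C[2][2] = min over k of (A[2][0] + B[0][2] = 3 + 8 = 11, A[2][1] + B[1][2] = 0 + 3 = 3, A[2][2] + B[2][2] = -3 + 4 = 1) = 1 (attained at k = 2)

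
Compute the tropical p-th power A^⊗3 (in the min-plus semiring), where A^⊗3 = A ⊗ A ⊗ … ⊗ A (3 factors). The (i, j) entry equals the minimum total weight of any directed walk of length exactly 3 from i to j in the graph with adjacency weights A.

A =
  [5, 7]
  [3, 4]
A^⊗3 =
  [14, 15]
  [11, 12]

Each entry (A^⊗3)_ij equals the minimum over all length-3 walks i = v_0 → v_1 → … → v_3 = j of Σ_t A[v_t][v_{t+1}]. For example, for (i, j) = (0, 1) we minimise over 4 possible intermediate vertex sequences; the minimum is 15, attained along the walk 0 → 1 → 1 → 1.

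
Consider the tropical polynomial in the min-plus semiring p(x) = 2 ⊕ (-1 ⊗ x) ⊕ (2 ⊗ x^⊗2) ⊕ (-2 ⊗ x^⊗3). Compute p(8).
p(8) = 2

A tropical monomial a ⊗ x^⊗i evaluates to a + i · x. Evaluating each term at x = 8:
  Term 0 contributes 2 + 0 · 8 = 2
  Term 1 contributes -1 + 1 · 8 = 7
  Term 2 contributes 2 + 2 · 8 = 18
  Term 3 contributes -2 + 3 · 8 = 22
p(8) = ⊕ of these = min[2, 7, 18, 22] = 2.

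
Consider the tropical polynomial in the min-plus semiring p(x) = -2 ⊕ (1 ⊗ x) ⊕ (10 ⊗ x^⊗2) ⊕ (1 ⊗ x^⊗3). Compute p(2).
p(2) = -2

A tropical monomial a ⊗ x^⊗i evaluates to a + i · x. Evaluating each term at x = 2:
  Term 0 contributes -2 + 0 · 2 = -2
  Term 1 contributes 1 + 1 · 2 = 3
  Term 2 contributes 10 + 2 · 2 = 14
  Term 3 contributes 1 + 3 · 2 = 7
p(2) = ⊕ of these = min[-2, 3, 14, 7] = -2.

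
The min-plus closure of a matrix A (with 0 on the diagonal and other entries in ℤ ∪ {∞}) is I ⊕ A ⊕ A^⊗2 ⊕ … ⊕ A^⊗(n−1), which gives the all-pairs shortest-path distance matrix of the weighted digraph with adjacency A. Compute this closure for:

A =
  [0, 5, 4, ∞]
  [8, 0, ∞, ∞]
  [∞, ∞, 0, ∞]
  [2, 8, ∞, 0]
Closure =
  [0, 5, 4, ∞]
  [8, 0, 12, ∞]
  [∞, ∞, 0, ∞]
  [2, 7, 6, 0]

This is the Floyd-Warshall all-pairs shortest-path computation. For each intermediate vertex k = 0, 1, …, 3, update dist[i][j] ← min(dist[i][j], dist[i][k] + dist[k][j]). The final matrix gives, for each (i, j), the minimum total weight of any directed path from i to j (possibly empty when i = j).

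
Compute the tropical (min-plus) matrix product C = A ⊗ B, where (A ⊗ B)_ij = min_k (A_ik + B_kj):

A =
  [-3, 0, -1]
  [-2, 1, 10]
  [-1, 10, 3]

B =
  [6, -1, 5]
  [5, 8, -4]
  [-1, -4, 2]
A ⊗ B =
  [-2, -5, -4]
  [4, -3, -3]
  [2, -2, 4]

Apply the min-plus product entry-by-entry:
  C[0][0] = min over k of (A[0][0] + B[0][0] = -3 + 6 = 3, A[0][1] + B[1][0] = 0 + 5 = 5, A[0][2] + B[2][0] = -1 + -1 = -2) = -2 (attained at k = 2)
  C[0][1] = min over k of (A[0][0] + B[0][1] = -3 + -1 = -4, A[0][1] + B[1][1] = 0 + 8 = 8, A[0][2] + B[2][1] = -1 + -4 = -5) = -5 (attained at k = 2)
  C[0][2] = min over k of (A[0][0] + B[0][2] = -3 + 5 = 2, A[0][1] + B[1][2] = 0 + -4 = -4, A[0][2] + B[2][2] = -1 + 2 = 1) = -4 (attained at k = 1)
  C[1][0] = min over k of (A[1][0] + B[0][0] = -2 + 6 = 4, A[1][1] + B[1][0] = 1 + 5 = 6, A[1][2] + B[2][0] = 10 + -1 = 9) = 4 (attained at k = 0)
  C[1][1] = min over k of (A[1][0] + B[0][1] = -2 + -1 = -3, A[1][1] + B[1][1] = 1 + 8 = 9, A[1][2] + B[2][1] = 10 + -4 = 6) = -3 (attained at k = 0)
  C[1][2] = min over k of (A[1][0] + B[0][2] = -2 + 5 = 3, A[1][1] + B[1][2] = 1 + -4 = -3, A[1][2] + B[2][2] = 10 + 2 = 12) = -3 (attained at k = 1)
  C[2][0] = min over k of (A[2][0] + B[0][0] = -1 + 6 = 5, A[2][1] + B[1][0] = 10 + 5 = 15, A[2][2] + B[2][0] = 3 + -1 = 2) = 2 (attained at k = 2)
  C[2][1] = min over k of (A[2][0] + B[0][1] = -1 + -1 = -2, A[2][1] + B[1][1] = 10 + 8 = 18, A[2][2] + B[2][1] = 3 + -4 = -1) = -2 (attained at k = 0)
  C[2][2] = min over k of (A[2][0] + B[0][2] = -1 + 5 = 4, A[2][1] + B[1][2] = 10 + -4 = 6, A[2][2] + B[2][2] = 3 + 2 = 5) = 4 (attained at k = 0)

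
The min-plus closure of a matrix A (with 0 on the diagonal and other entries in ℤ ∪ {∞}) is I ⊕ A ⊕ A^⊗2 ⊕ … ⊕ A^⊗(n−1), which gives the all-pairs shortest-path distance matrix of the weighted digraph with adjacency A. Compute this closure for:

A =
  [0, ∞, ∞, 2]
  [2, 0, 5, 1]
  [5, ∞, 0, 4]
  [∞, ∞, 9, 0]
Closure =
  [0, ∞, 11, 2]
  [2, 0, 5, 1]
  [5, ∞, 0, 4]
  [14, ∞, 9, 0]

This is the Floyd-Warshall all-pairs shortest-path computation. For each intermediate vertex k = 0, 1, …, 3, update dist[i][j] ← min(dist[i][j], dist[i][k] + dist[k][j]). The final matrix gives, for each (i, j), the minimum total weight of any directed path from i to j (possibly empty when i = j).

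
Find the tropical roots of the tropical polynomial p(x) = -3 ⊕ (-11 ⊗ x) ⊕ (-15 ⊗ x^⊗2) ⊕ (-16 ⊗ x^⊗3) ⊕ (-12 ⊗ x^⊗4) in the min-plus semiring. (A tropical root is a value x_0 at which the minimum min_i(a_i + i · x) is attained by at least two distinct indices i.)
Roots: {-4, 1, 4, 8}

Each tropical root is a break point of the lower envelope of the lines y = a_i + i · x (there are 5 lines, with slopes 0, 1, ..., 4). Only the lines that attain the minimum somewhere contribute to roots; other lines are dominated. Here the surviving (envelope) indices are i = 4, i = 3, i = 2, i = 1, i = 0.
Intersections between consecutive envelope lines give the roots: for adjacent envelope indices i < j the intersection is x = (a_i − a_j) / (j − i). Reading off the sorted break points: {-4, 1, 4, 8}.
Verification: at each break x_0, at least two indices attain the minimum of min_i(a_i + i · x_0).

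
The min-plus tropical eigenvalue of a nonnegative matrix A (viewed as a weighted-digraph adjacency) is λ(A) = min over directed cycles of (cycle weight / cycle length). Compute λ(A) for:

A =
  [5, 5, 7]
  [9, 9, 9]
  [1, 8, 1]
λ(A) = 1

Enumerate directed cycles and compute their means (weight / length). Sample:
  cycle 0 → 0: weight = 5, length = 1, mean = 5/1 ≈ 5.000
  cycle 1 → 1: weight = 9, length = 1, mean = 9/1 ≈ 9.000
  cycle 2 → 2: weight = 1, length = 1, mean = 1/1 ≈ 1.000
  cycle 0 → 1 → 0: weight = 14, length = 2, mean = 14/2 ≈ 7.000
  cycle 0 → 2 → 0: weight = 8, length = 2, mean = 8/2 ≈ 4.000
  cycle 1 → 0 → 1: weight = 14, length = 2, mean = 14/2 ≈ 7.000
Minimum mean = 1.000, attained e.g. along the cycle 2 → 2 with weight 1 and length 1. So λ(A) = 1/1 = 1.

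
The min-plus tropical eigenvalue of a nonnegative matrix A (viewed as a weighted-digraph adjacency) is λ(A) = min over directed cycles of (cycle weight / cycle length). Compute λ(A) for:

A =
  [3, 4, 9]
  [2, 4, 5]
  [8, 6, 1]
λ(A) = 1

Enumerate directed cycles and compute their means (weight / length). Sample:
  cycle 0 → 0: weight = 3, length = 1, mean = 3/1 ≈ 3.000
  cycle 1 → 1: weight = 4, length = 1, mean = 4/1 ≈ 4.000
  cycle 2 → 2: weight = 1, length = 1, mean = 1/1 ≈ 1.000
  cycle 0 → 1 → 0: weight = 6, length = 2, mean = 6/2 ≈ 3.000
  cycle 0 → 2 → 0: weight = 17, length = 2, mean = 17/2 ≈ 8.500
  cycle 1 → 0 → 1: weight = 6, length = 2, mean = 6/2 ≈ 3.000
Minimum mean = 1.000, attained e.g. along the cycle 2 → 2 with weight 1 and length 1. So λ(A) = 1/1 = 1.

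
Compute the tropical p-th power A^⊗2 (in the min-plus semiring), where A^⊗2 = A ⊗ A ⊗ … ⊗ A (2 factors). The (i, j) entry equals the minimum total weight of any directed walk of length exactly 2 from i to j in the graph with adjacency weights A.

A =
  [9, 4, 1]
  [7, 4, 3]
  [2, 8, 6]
A^⊗2 =
  [3, 8, 7]
  [5, 8, 7]
  [8, 6, 3]

Each entry (A^⊗2)_ij equals the minimum over all length-2 walks i = v_0 → v_1 → … → v_2 = j of Σ_t A[v_t][v_{t+1}]. For example, for (i, j) = (0, 2) we minimise over 3 possible intermediate vertex sequences; the minimum is 7, attained along the walk 0 → 1 → 2.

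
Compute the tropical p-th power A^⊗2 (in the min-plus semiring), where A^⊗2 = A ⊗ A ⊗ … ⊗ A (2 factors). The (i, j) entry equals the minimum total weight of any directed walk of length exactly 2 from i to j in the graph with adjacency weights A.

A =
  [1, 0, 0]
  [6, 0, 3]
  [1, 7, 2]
A^⊗2 =
  [1, 0, 1]
  [4, 0, 3]
  [2, 1, 1]

Each entry (A^⊗2)_ij equals the minimum over all length-2 walks i = v_0 → v_1 → … → v_2 = j of Σ_t A[v_t][v_{t+1}]. For example, for (i, j) = (0, 2) we minimise over 3 possible intermediate vertex sequences; the minimum is 1, attained along the walk 0 → 0 → 2.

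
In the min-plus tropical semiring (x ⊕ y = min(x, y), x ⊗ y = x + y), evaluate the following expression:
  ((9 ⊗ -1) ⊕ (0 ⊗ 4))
((9 ⊗ -1) ⊕ (0 ⊗ 4)) = 4

Expand innermost to outermost. Recall ⊕ takes the minimum of its arguments and ⊗ takes their sum. Working out the expression ((9 ⊗ -1) ⊕ (0 ⊗ 4)) gives 4.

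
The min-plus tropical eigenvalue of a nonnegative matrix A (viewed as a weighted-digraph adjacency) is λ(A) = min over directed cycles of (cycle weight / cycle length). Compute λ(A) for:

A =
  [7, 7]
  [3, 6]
λ(A) = 5

Enumerate directed cycles and compute their means (weight / length). Sample:
  cycle 0 → 0: weight = 7, length = 1, mean = 7/1 ≈ 7.000
  cycle 1 → 1: weight = 6, length = 1, mean = 6/1 ≈ 6.000
  cycle 0 → 1 → 0: weight = 10, length = 2, mean = 10/2 ≈ 5.000
  cycle 1 → 0 → 1: weight = 10, length = 2, mean = 10/2 ≈ 5.000
Minimum mean = 5.000, attained e.g. along the cycle 0 → 1 → 0 with weight 10 and length 2. So λ(A) = 10/2 = 5.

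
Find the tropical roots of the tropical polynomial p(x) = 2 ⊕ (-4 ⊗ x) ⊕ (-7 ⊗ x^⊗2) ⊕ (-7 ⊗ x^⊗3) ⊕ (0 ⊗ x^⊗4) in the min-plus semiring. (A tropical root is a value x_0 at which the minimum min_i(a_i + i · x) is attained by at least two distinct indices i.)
Roots: {-7, 0, 3, 6}

Each tropical root is a break point of the lower envelope of the lines y = a_i + i · x (there are 5 lines, with slopes 0, 1, ..., 4). Only the lines that attain the minimum somewhere contribute to roots; other lines are dominated. Here the surviving (envelope) indices are i = 4, i = 3, i = 2, i = 1, i = 0.
Intersections between consecutive envelope lines give the roots: for adjacent envelope indices i < j the intersection is x = (a_i − a_j) / (j − i). Reading off the sorted break points: {-7, 0, 3, 6}.
Verification: at each break x_0, at least two indices attain the minimum of min_i(a_i + i · x_0).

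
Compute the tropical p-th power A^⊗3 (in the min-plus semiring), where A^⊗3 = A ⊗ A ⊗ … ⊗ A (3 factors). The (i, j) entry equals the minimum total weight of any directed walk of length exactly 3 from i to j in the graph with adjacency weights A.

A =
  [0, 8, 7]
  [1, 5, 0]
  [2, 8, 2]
A^⊗3 =
  [0, 8, 7]
  [1, 9, 4]
  [2, 10, 6]

Each entry (A^⊗3)_ij equals the minimum over all length-3 walks i = v_0 → v_1 → … → v_3 = j of Σ_t A[v_t][v_{t+1}]. For example, for (i, j) = (0, 2) we minimise over 9 possible intermediate vertex sequences; the minimum is 7, attained along the walk 0 → 0 → 0 → 2.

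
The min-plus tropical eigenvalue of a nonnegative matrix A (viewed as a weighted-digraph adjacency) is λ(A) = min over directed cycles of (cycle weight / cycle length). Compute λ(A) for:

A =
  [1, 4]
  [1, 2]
λ(A) = 1

Enumerate directed cycles and compute their means (weight / length). Sample:
  cycle 0 → 0: weight = 1, length = 1, mean = 1/1 ≈ 1.000
  cycle 1 → 1: weight = 2, length = 1, mean = 2/1 ≈ 2.000
  cycle 0 → 1 → 0: weight = 5, length = 2, mean = 5/2 ≈ 2.500
  cycle 1 → 0 → 1: weight = 5, length = 2, mean = 5/2 ≈ 2.500
Minimum mean = 1.000, attained e.g. along the cycle 0 → 0 with weight 1 and length 1. So λ(A) = 1/1 = 1.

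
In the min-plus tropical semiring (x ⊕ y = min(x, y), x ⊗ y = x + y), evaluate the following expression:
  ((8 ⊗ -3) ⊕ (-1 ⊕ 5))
((8 ⊗ -3) ⊕ (-1 ⊕ 5)) = -1

Expand innermost to outermost. Recall ⊕ takes the minimum of its arguments and ⊗ takes their sum. Working out the expression ((8 ⊗ -3) ⊕ (-1 ⊕ 5)) gives -1.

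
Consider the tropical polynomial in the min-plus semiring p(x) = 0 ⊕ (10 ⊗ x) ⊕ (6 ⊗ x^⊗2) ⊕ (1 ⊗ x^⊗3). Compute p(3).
p(3) = 0

A tropical monomial a ⊗ x^⊗i evaluates to a + i · x. Evaluating each term at x = 3:
  Term 0 contributes 0 + 0 · 3 = 0
  Term 1 contributes 10 + 1 · 3 = 13
  Term 2 contributes 6 + 2 · 3 = 12
  Term 3 contributes 1 + 3 · 3 = 10
p(3) = ⊕ of these = min[0, 13, 12, 10] = 0.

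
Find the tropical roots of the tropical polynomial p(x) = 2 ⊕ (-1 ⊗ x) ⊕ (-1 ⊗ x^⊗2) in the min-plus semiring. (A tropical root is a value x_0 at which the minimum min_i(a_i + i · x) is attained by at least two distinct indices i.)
Roots: {0, 3}

Each tropical root is a break point of the lower envelope of the lines y = a_i + i · x (there are 3 lines, with slopes 0, 1, ..., 2). Only the lines that attain the minimum somewhere contribute to roots; other lines are dominated. Here the surviving (envelope) indices are i = 2, i = 1, i = 0.
Intersections between consecutive envelope lines give the roots: for adjacent envelope indices i < j the intersection is x = (a_i − a_j) / (j − i). Reading off the sorted break points: {0, 3}.
Verification: at each break x_0, at least two indices attain the minimum of min_i(a_i + i · x_0).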